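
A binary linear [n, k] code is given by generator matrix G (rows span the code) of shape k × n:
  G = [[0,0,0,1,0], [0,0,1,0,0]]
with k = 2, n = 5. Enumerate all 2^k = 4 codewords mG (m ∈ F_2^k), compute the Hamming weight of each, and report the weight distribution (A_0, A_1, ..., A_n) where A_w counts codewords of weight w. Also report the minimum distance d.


Weight distribution: A_0 = 1, A_1 = 2, A_2 = 1. Minimum distance d = 1.

Enumerate all 2^2 = 4 messages m ∈ F_2^2.
For each, compute codeword c = mG in F_2^5, then tally its weight.
  m = 00 → c = 00000, weight = 0.
  m = 10 → c = 00010, weight = 1.
  m = 01 → c = 00100, weight = 1.
  m = 11 → c = 00110, weight = 2.
Tally weights:
  weight 0: 1 codewords.
  weight 1: 2 codewords.
  weight 2: 1 codewords.
Minimum distance d = smallest w > 0 with A_w > 0 = 1.
Sanity: Σ A_w = 4 = 2^2 = 4 ✓.


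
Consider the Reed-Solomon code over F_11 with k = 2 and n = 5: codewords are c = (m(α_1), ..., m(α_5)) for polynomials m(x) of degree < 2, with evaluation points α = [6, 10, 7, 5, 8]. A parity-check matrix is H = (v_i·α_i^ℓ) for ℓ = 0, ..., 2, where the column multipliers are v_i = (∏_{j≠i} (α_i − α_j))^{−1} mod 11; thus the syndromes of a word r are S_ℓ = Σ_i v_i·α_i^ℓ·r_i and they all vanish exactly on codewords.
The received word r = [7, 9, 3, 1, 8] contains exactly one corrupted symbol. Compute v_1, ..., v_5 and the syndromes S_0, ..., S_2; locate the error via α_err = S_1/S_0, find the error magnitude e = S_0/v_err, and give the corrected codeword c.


S = (2, 3, 10), error at position 3, error magnitude e = 1, c = [7, 9, 2, 1, 8].

Step 1: column multipliers v_i = (∏_{j≠i}(α_i − α_j))^{−1} mod 11.
  i = 1 (α = 6): (6−10)(6−7)(6−5)(6−8) = (−4)·(−1)·1·(−2) = −8 ≡ 3, so v_1 = 3^{−1} = 4 (mod 11).
  i = 2 (α = 10): (10−6)(10−7)(10−5)(10−8) = 4·3·5·2 = 120 ≡ 10, so v_2 = 10^{−1} = 10 (mod 11).
  i = 3 (α = 7): (7−6)(7−10)(7−5)(7−8) = 1·(−3)·2·(−1) = 6 ≡ 6, so v_3 = 6^{−1} = 2 (mod 11).
  i = 4 (α = 5): (5−6)(5−10)(5−7)(5−8) = (−1)·(−5)·(−2)·(−3) = 30 ≡ 8, so v_4 = 8^{−1} = 7 (mod 11).
  i = 5 (α = 8): (8−6)(8−10)(8−7)(8−5) = 2·(−2)·1·3 = −12 ≡ 10, so v_5 = 10^{−1} = 10 (mod 11).
  v = [4, 10, 2, 7, 10].
Step 2: syndromes of r = [7, 9, 3, 1, 8] (all sums mod 11).
  S_0 = Σ v_i r_i = 4·7 + 10·9 + 2·3 + 7·1 + 10·8 = 211 ≡ 2.
  S_1 = Σ v_i α_i r_i = 4·6·7 + 10·10·9 + 2·7·3 + 7·5·1 + 10·8·8 = 1785 ≡ 3.
  α_i^2 mod 11 = [3, 1, 5, 3, 9].
  S_2 = Σ v_i α_i^2 r_i = 4·3·7 + 10·1·9 + 2·5·3 + 7·3·1 + 10·9·8 = 945 ≡ 10.
  S = (2, 3, 10) ≠ 0, so r is not a codeword (an error is present).
Step 3: locate the error. For a single error e at position i, S_ℓ = v_i·e·α_i^ℓ, so α_err = S_1/S_0.
  S_0^{−1} = 2^{−1} = 6 (mod 11), so α_err = 3·6 = 18 ≡ 7 = α_3. Error position i = 3.
  Consistency check: S_2/S_1 = 10·4 = 40 ≡ 7 = α_err ✓ (single-error assumption holds).
Step 4: error magnitude e = S_0/v_3 = S_0·∏_{j≠3}(α_3 − α_j) = 2·6 = 12 ≡ 1 (mod 11).
Step 5: correct position 3: c_3 = r_3 − e = 3 − 1 ≡ 2 (mod 11). Hence c = [7, 9, 2, 1, 8].
  Check: interpolating c through the α_i gives m(x) = 4 + 6·x (degree < 2) with m(α_i) = c_i for every i, so c is indeed a codeword.


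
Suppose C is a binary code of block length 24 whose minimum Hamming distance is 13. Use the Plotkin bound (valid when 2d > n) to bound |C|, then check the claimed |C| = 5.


Plotkin bound M ≤ 12; given |C| = 5 ≤ bound (satisfied).

Check applicability: 2d = 26, n = 24.
2d − n = 2 > 0, so Plotkin applies.
Compute d/(2d−n) = 13/2 ≈ 6.5000.
⌊d/(2d−n)⌋ = 6.
Plotkin bound: M ≤ 2·6 = 12.
Given |C| = 5, check: satisfied.
This |C| is below the Plotkin bound.


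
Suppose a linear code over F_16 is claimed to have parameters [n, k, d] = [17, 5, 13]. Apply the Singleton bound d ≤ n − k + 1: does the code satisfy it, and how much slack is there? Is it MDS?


Singleton RHS = n − k + 1 = 13, slack = 0, bound satisfied, MDS.

Singleton bound: d ≤ n − k + 1.
Here n = 17, k = 5, so n − k + 1 = 13.
Given d = 13, check d ≤ 13: YES.
Slack = (n − k + 1) − d = 0.
The code is MDS (slack = 0).
Description: the claimed parameters are [17, 5, 13]_16; such a code would be MDS (meets Singleton bound).


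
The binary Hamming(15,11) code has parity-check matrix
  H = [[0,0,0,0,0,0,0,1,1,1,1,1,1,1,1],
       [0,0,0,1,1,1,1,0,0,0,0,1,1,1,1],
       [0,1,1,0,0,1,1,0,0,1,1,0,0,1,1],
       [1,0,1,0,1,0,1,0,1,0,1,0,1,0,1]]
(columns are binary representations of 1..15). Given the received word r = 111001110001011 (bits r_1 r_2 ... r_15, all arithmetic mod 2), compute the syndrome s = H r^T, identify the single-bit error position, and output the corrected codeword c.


s = (0, 1, 0, 0)^T, error position = 4, corrected codeword c = 111101110001011

Compute s = H r^T mod 2 one row at a time:
  s_1 = 1 + 0 + 0 + 0 + 1 + 0 + 1 + 1 = 4 ≡ 0 (mod 2).
  s_2 = 0 + 0 + 1 + 1 + 1 + 0 + 1 + 1 = 5 ≡ 1 (mod 2).
  s_3 = 1 + 1 + 1 + 1 + 0 + 0 + 1 + 1 = 6 ≡ 0 (mod 2).
  s_4 = 1 + 1 + 0 + 1 + 0 + 0 + 0 + 1 = 4 ≡ 0 (mod 2).
s = (0, 1, 0, 0)^T — this equals column 4 of H (binary 0100), so error is at position 4.
Correct: flip bit 4 of r = 111001110001011 to get c = 111101110001011.


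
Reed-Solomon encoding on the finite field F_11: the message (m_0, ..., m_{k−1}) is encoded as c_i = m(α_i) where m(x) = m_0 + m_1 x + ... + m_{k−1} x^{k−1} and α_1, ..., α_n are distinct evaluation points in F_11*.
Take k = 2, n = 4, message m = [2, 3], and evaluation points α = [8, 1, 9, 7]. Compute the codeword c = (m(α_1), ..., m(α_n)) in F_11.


c = [4, 5, 7, 1]

Message polynomial: m(x) = 2 + 3·x (mod 11).
For each evaluation point α_i, compute m(α_i) mod 11:
  α_1 = 8: Horner steps 3 → 4, so m(8) = 4.
  α_2 = 1: Horner steps 3 → 5, so m(1) = 5.
  α_3 = 9: Horner steps 3 → 7, so m(9) = 7.
  α_4 = 7: Horner steps 3 → 1, so m(7) = 1.
Codeword c = [4, 5, 7, 1] ∈ F_11^4.


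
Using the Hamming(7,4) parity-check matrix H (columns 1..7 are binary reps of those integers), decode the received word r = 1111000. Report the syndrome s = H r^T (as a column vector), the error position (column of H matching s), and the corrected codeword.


s = (1, 0, 0)^T, error position = 4, corrected codeword c = 1110000

Compute s = H r^T mod 2 one row at a time:
  s_1 = 1 + 0 + 0 + 0 = 1 ≡ 1 (mod 2).
  s_2 = 1 + 1 + 0 + 0 = 2 ≡ 0 (mod 2).
  s_3 = 1 + 1 + 0 + 0 = 2 ≡ 0 (mod 2).
s = (1, 0, 0)^T — this equals column 4 of H (binary 100), so error is at position 4.
Correct: flip bit 4 of r = 1111000 to get c = 1110000.


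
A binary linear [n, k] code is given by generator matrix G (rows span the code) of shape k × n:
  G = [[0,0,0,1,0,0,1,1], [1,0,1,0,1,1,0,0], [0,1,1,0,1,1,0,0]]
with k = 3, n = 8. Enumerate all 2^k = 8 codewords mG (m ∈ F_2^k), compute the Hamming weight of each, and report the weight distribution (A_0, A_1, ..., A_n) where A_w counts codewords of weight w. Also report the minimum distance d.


Weight distribution: A_0 = 1, A_2 = 1, A_3 = 1, A_4 = 2, A_5 = 1, A_7 = 2. Minimum distance d = 2.

Enumerate all 2^3 = 8 messages m ∈ F_2^3.
For each, compute codeword c = mG in F_2^8, then tally its weight.
  m = 000 → c = 00000000, weight = 0.
  m = 100 → c = 00010011, weight = 3.
  m = 010 → c = 10101100, weight = 4.
  m = 110 → c = 10111111, weight = 7.
  m = 001 → c = 01101100, weight = 4.
  m = 101 → c = 01111111, weight = 7.
  m = 011 → c = 11000000, weight = 2.
  m = 111 → c = 11010011, weight = 5.
Tally weights:
  weight 0: 1 codewords.
  weight 2: 1 codewords.
  weight 3: 1 codewords.
  weight 4: 2 codewords.
  weight 5: 1 codewords.
  weight 7: 2 codewords.
Minimum distance d = smallest w > 0 with A_w > 0 = 2.
Sanity: Σ A_w = 8 = 2^3 = 8 ✓.


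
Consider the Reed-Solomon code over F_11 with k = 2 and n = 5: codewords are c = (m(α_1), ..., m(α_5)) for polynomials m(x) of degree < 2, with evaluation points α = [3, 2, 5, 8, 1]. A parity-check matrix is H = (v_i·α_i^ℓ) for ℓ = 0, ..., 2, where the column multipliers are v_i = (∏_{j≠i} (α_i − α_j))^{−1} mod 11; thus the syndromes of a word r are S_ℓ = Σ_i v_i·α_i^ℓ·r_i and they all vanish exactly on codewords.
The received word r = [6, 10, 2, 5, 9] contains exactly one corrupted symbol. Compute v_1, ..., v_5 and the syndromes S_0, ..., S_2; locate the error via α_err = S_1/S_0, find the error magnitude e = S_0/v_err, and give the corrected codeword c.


S = (8, 2, 6), error at position 1, error magnitude e = 6, c = [0, 10, 2, 5, 9].

Step 1: column multipliers v_i = (∏_{j≠i}(α_i − α_j))^{−1} mod 11.
  i = 1 (α = 3): (3−2)(3−5)(3−8)(3−1) = 1·(−2)·(−5)·2 = 20 ≡ 9, so v_1 = 9^{−1} = 5 (mod 11).
  i = 2 (α = 2): (2−3)(2−5)(2−8)(2−1) = (−1)·(−3)·(−6)·1 = −18 ≡ 4, so v_2 = 4^{−1} = 3 (mod 11).
  i = 3 (α = 5): (5−3)(5−2)(5−8)(5−1) = 2·3·(−3)·4 = −72 ≡ 5, so v_3 = 5^{−1} = 9 (mod 11).
  i = 4 (α = 8): (8−3)(8−2)(8−5)(8−1) = 5·6·3·7 = 630 ≡ 3, so v_4 = 3^{−1} = 4 (mod 11).
  i = 5 (α = 1): (1−3)(1−2)(1−5)(1−8) = (−2)·(−1)·(−4)·(−7) = 56 ≡ 1, so v_5 = 1^{−1} = 1 (mod 11).
  v = [5, 3, 9, 4, 1].
Step 2: syndromes of r = [6, 10, 2, 5, 9] (all sums mod 11).
  S_0 = Σ v_i r_i = 5·6 + 3·10 + 9·2 + 4·5 + 1·9 = 107 ≡ 8.
  S_1 = Σ v_i α_i r_i = 5·3·6 + 3·2·10 + 9·5·2 + 4·8·5 + 1·1·9 = 409 ≡ 2.
  α_i^2 mod 11 = [9, 4, 3, 9, 1].
  S_2 = Σ v_i α_i^2 r_i = 5·9·6 + 3·4·10 + 9·3·2 + 4·9·5 + 1·1·9 = 633 ≡ 6.
  S = (8, 2, 6) ≠ 0, so r is not a codeword (an error is present).
Step 3: locate the error. For a single error e at position i, S_ℓ = v_i·e·α_i^ℓ, so α_err = S_1/S_0.
  S_0^{−1} = 8^{−1} = 7 (mod 11), so α_err = 2·7 = 14 ≡ 3 = α_1. Error position i = 1.
  Consistency check: S_2/S_1 = 6·6 = 36 ≡ 3 = α_err ✓ (single-error assumption holds).
Step 4: error magnitude e = S_0/v_1 = S_0·∏_{j≠1}(α_1 − α_j) = 8·9 = 72 ≡ 6 (mod 11).
Step 5: correct position 1: c_1 = r_1 − e = 6 − 6 ≡ 0 (mod 11). Hence c = [0, 10, 2, 5, 9].
  Check: interpolating c through the α_i gives m(x) = 8 + 1·x (degree < 2) with m(α_i) = c_i for every i, so c is indeed a codeword.


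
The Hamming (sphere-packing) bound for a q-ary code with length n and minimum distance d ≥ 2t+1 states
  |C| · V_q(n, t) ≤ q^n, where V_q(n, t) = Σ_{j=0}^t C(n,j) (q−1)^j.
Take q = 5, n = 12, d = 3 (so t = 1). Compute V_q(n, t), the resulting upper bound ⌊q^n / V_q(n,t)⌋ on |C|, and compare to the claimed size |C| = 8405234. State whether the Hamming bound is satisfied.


V_q(n, t) = 49, q^n = 244140625, Hamming bound = 4982461, |C| = 8405234 > bound (violated).

Step 1: Compute V_q(n, t) = Σ_{j=0}^1 C(n, j) (q−1)^j.
  j = 0: C(12,0)·(4)^0 = 1·1 = 1.
  j = 1: C(12,1)·(4)^1 = 12·4 = 48.
  V_q(n, t) = 1 + 48 = 49.
Step 2: q^n = 5^12 = 244140625.
Step 3: Hamming bound ⌊q^n / V_q(n,t)⌋ = ⌊244140625/49⌋ = 4982461.
Step 4: Compare |C| = 8405234 to 4982461: violated.
The claimed |C| lies above the Hamming bound, so no 5-ary code of length 12 with d ≥ 3 can have 8405234 codewords.


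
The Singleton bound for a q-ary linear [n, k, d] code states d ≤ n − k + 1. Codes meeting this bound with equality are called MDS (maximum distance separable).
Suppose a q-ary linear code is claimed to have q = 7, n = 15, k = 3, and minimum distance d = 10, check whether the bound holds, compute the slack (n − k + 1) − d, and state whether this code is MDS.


Singleton RHS = n − k + 1 = 13, slack = 3, bound satisfied, not MDS.

Singleton bound: d ≤ n − k + 1.
Here n = 15, k = 3, so n − k + 1 = 13.
Given d = 10, check d ≤ 13: YES.
Slack = (n − k + 1) − d = 3.
The code is NOT MDS (slack = 3 > 0).
Description: the claimed parameters are [15, 3, 10]_7; such a code would be non-MDS.


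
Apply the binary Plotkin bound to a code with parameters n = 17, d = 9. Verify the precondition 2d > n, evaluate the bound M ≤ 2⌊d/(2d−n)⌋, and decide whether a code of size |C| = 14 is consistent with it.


Plotkin bound M ≤ 18; given |C| = 14 ≤ bound (satisfied).

Check applicability: 2d = 18, n = 17.
2d − n = 1 > 0, so Plotkin applies.
Compute d/(2d−n) = 9/1 ≈ 9.0000.
⌊d/(2d−n)⌋ = 9.
Plotkin bound: M ≤ 2·9 = 18.
Given |C| = 14, check: satisfied.
This |C| is below the Plotkin bound.


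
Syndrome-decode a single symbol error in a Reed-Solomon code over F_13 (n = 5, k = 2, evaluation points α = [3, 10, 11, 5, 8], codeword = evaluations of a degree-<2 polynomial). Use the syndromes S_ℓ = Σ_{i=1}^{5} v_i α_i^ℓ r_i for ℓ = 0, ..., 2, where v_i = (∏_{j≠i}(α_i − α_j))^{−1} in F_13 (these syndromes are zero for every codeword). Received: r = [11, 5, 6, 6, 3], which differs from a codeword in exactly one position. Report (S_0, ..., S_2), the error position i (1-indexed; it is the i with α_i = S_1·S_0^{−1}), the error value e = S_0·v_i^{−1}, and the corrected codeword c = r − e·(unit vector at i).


S = (3, 2, 10), error at position 4, error magnitude e = 6, c = [11, 5, 6, 0, 3].

Step 1: column multipliers v_i = (∏_{j≠i}(α_i − α_j))^{−1} mod 13.
  i = 1 (α = 3): (3−10)(3−11)(3−5)(3−8) = (−7)·(−8)·(−2)·(−5) = 560 ≡ 1, so v_1 = 1^{−1} = 1 (mod 13).
  i = 2 (α = 10): (10−3)(10−11)(10−5)(10−8) = 7·(−1)·5·2 = −70 ≡ 8, so v_2 = 8^{−1} = 5 (mod 13).
  i = 3 (α = 11): (11−3)(11−10)(11−5)(11−8) = 8·1·6·3 = 144 ≡ 1, so v_3 = 1^{−1} = 1 (mod 13).
  i = 4 (α = 5): (5−3)(5−10)(5−11)(5−8) = 2·(−5)·(−6)·(−3) = −180 ≡ 2, so v_4 = 2^{−1} = 7 (mod 13).
  i = 5 (α = 8): (8−3)(8−10)(8−11)(8−5) = 5·(−2)·(−3)·3 = 90 ≡ 12, so v_5 = 12^{−1} = 12 (mod 13).
  v = [1, 5, 1, 7, 12].
Step 2: syndromes of r = [11, 5, 6, 6, 3] (all sums mod 13).
  S_0 = Σ v_i r_i = 1·11 + 5·5 + 1·6 + 7·6 + 12·3 = 120 ≡ 3.
  S_1 = Σ v_i α_i r_i = 1·3·11 + 5·10·5 + 1·11·6 + 7·5·6 + 12·8·3 = 847 ≡ 2.
  α_i^2 mod 13 = [9, 9, 4, 12, 12].
  S_2 = Σ v_i α_i^2 r_i = 1·9·11 + 5·9·5 + 1·4·6 + 7·12·6 + 12·12·3 = 1284 ≡ 10.
  S = (3, 2, 10) ≠ 0, so r is not a codeword (an error is present).
Step 3: locate the error. For a single error e at position i, S_ℓ = v_i·e·α_i^ℓ, so α_err = S_1/S_0.
  S_0^{−1} = 3^{−1} = 9 (mod 13), so α_err = 2·9 = 18 ≡ 5 = α_4. Error position i = 4.
  Consistency check: S_2/S_1 = 10·7 = 70 ≡ 5 = α_err ✓ (single-error assumption holds).
Step 4: error magnitude e = S_0/v_4 = S_0·∏_{j≠4}(α_4 − α_j) = 3·2 = 6 ≡ 6 (mod 13).
Step 5: correct position 4: c_4 = r_4 − e = 6 − 6 ≡ 0 (mod 13). Hence c = [11, 5, 6, 0, 3].
  Check: interpolating c through the α_i gives m(x) = 8 + 1·x (degree < 2) with m(α_i) = c_i for every i, so c is indeed a codeword.


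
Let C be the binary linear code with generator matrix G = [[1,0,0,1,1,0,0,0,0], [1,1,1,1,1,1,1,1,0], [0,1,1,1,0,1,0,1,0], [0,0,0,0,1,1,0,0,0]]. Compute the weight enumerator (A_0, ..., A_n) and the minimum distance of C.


Weight distribution: A_0 = 1, A_2 = 2, A_3 = 4, A_4 = 2, A_5 = 4, A_6 = 2, A_8 = 1. Minimum distance d = 2.

Enumerate all 2^4 = 16 messages m ∈ F_2^4.
For each, compute codeword c = mG in F_2^9, then tally its weight.
  m = 0000 → c = 000000000, weight = 0.
  m = 1000 → c = 100110000, weight = 3.
  m = 0100 → c = 111111110, weight = 8.
  m = 1100 → c = 011001110, weight = 5.
  m = 0010 → c = 011101010, weight = 5.
  m = 1010 → c = 111011010, weight = 6.
  m = 0110 → c = 100010100, weight = 3.
  m = 1110 → c = 000100100, weight = 2.
  m = 0001 → c = 000011000, weight = 2.
  m = 1001 → c = 100101000, weight = 3.
  m = 0101 → c = 111100110, weight = 6.
  m = 1101 → c = 011010110, weight = 5.
  m = 0011 → c = 011110010, weight = 5.
  m = 1011 → c = 111000010, weight = 4.
  m = 0111 → c = 100001100, weight = 3.
  m = 1111 → c = 000111100, weight = 4.
Tally weights:
  weight 0: 1 codewords.
  weight 2: 2 codewords.
  weight 3: 4 codewords.
  weight 4: 2 codewords.
  weight 5: 4 codewords.
  weight 6: 2 codewords.
  weight 8: 1 codewords.
Minimum distance d = smallest w > 0 with A_w > 0 = 2.
Sanity: Σ A_w = 16 = 2^4 = 16 ✓.


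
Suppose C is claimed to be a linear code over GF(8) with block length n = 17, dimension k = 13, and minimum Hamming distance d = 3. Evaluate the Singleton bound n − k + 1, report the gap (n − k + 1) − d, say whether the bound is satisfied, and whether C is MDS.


Singleton RHS = n − k + 1 = 5, slack = 2, bound satisfied, not MDS.

Singleton bound: d ≤ n − k + 1.
Here n = 17, k = 13, so n − k + 1 = 5.
Given d = 3, check d ≤ 5: YES.
Slack = (n − k + 1) − d = 2.
The code is NOT MDS (slack = 2 > 0).
Description: the claimed parameters are [17, 13, 3]_8; such a code would be non-MDS.


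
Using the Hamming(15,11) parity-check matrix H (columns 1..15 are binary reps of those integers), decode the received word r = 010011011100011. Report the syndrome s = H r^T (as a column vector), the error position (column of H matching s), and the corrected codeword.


s = (1, 0, 1, 1)^T, error position = 11, corrected codeword c = 010011011110011

Compute s = H r^T mod 2 one row at a time:
  s_1 = 1 + 1 + 1 + 0 + 0 + 0 + 1 + 1 = 5 ≡ 1 (mod 2).
  s_2 = 0 + 1 + 1 + 0 + 0 + 0 + 1 + 1 = 4 ≡ 0 (mod 2).
  s_3 = 1 + 0 + 1 + 0 + 1 + 0 + 1 + 1 = 5 ≡ 1 (mod 2).
  s_4 = 0 + 0 + 1 + 0 + 1 + 0 + 0 + 1 = 3 ≡ 1 (mod 2).
s = (1, 0, 1, 1)^T — this equals column 11 of H (binary 1011), so error is at position 11.
Correct: flip bit 11 of r = 010011011100011 to get c = 010011011110011.


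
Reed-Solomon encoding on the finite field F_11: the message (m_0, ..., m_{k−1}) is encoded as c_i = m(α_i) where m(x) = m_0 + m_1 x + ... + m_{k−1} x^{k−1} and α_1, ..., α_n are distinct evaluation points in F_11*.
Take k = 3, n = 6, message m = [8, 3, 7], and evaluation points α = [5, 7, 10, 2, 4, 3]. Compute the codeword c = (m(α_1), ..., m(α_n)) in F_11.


c = [0, 9, 1, 9, 0, 3]

Message polynomial: m(x) = 8 + 3·x + 7·x^2 (mod 11).
For each evaluation point α_i, compute m(α_i) mod 11:
  α_1 = 5: Horner steps 7 → 5 → 0, so m(5) = 0.
  α_2 = 7: Horner steps 7 → 8 → 9, so m(7) = 9.
  α_3 = 10: Horner steps 7 → 7 → 1, so m(10) = 1.
  α_4 = 2: Horner steps 7 → 6 → 9, so m(2) = 9.
  α_5 = 4: Horner steps 7 → 9 → 0, so m(4) = 0.
  α_6 = 3: Horner steps 7 → 2 → 3, so m(3) = 3.
Codeword c = [0, 9, 1, 9, 0, 3] ∈ F_11^6.


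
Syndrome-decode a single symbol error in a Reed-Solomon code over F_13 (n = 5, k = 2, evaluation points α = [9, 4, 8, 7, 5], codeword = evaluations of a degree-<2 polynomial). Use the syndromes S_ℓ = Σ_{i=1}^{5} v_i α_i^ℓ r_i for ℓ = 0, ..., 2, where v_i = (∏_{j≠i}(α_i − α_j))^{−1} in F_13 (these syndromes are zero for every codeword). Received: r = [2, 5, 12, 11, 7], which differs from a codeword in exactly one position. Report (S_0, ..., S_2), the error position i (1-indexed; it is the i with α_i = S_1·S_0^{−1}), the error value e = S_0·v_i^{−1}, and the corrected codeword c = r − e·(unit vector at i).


S = (12, 5, 1), error at position 3, error magnitude e = 12, c = [2, 5, 0, 11, 7].

Step 1: column multipliers v_i = (∏_{j≠i}(α_i − α_j))^{−1} mod 13.
  i = 1 (α = 9): (9−4)(9−8)(9−7)(9−5) = 5·1·2·4 = 40 ≡ 1, so v_1 = 1^{−1} = 1 (mod 13).
  i = 2 (α = 4): (4−9)(4−8)(4−7)(4−5) = (−5)·(−4)·(−3)·(−1) = 60 ≡ 8, so v_2 = 8^{−1} = 5 (mod 13).
  i = 3 (α = 8): (8−9)(8−4)(8−7)(8−5) = (−1)·4·1·3 = −12 ≡ 1, so v_3 = 1^{−1} = 1 (mod 13).
  i = 4 (α = 7): (7−9)(7−4)(7−8)(7−5) = (−2)·3·(−1)·2 = 12 ≡ 12, so v_4 = 12^{−1} = 12 (mod 13).
  i = 5 (α = 5): (5−9)(5−4)(5−8)(5−7) = (−4)·1·(−3)·(−2) = −24 ≡ 2, so v_5 = 2^{−1} = 7 (mod 13).
  v = [1, 5, 1, 12, 7].
Step 2: syndromes of r = [2, 5, 12, 11, 7] (all sums mod 13).
  S_0 = Σ v_i r_i = 1·2 + 5·5 + 1·12 + 12·11 + 7·7 = 220 ≡ 12.
  S_1 = Σ v_i α_i r_i = 1·9·2 + 5·4·5 + 1·8·12 + 12·7·11 + 7·5·7 = 1383 ≡ 5.
  α_i^2 mod 13 = [3, 3, 12, 10, 12].
  S_2 = Σ v_i α_i^2 r_i = 1·3·2 + 5·3·5 + 1·12·12 + 12·10·11 + 7·12·7 = 2133 ≡ 1.
  S = (12, 5, 1) ≠ 0, so r is not a codeword (an error is present).
Step 3: locate the error. For a single error e at position i, S_ℓ = v_i·e·α_i^ℓ, so α_err = S_1/S_0.
  S_0^{−1} = 12^{−1} = 12 (mod 13), so α_err = 5·12 = 60 ≡ 8 = α_3. Error position i = 3.
  Consistency check: S_2/S_1 = 1·8 = 8 ≡ 8 = α_err ✓ (single-error assumption holds).
Step 4: error magnitude e = S_0/v_3 = S_0·∏_{j≠3}(α_3 − α_j) = 12·1 = 12 ≡ 12 (mod 13).
Step 5: correct position 3: c_3 = r_3 − e = 12 − 12 ≡ 0 (mod 13). Hence c = [2, 5, 0, 11, 7].
  Check: interpolating c through the α_i gives m(x) = 10 + 2·x (degree < 2) with m(α_i) = c_i for every i, so c is indeed a codeword.


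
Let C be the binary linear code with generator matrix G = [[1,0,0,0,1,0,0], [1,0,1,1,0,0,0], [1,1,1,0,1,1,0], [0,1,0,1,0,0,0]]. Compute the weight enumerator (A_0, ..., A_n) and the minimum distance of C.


Weight distribution: A_0 = 1, A_2 = 4, A_3 = 6, A_4 = 3, A_5 = 2. Minimum distance d = 2.

Enumerate all 2^4 = 16 messages m ∈ F_2^4.
For each, compute codeword c = mG in F_2^7, then tally its weight.
  m = 0000 → c = 0000000, weight = 0.
  m = 1000 → c = 1000100, weight = 2.
  m = 0100 → c = 1011000, weight = 3.
  m = 1100 → c = 0011100, weight = 3.
  m = 0010 → c = 1110110, weight = 5.
  m = 1010 → c = 0110010, weight = 3.
  m = 0110 → c = 0101110, weight = 4.
  m = 1110 → c = 1101010, weight = 4.
  m = 0001 → c = 0101000, weight = 2.
  m = 1001 → c = 1101100, weight = 4.
  m = 0101 → c = 1110000, weight = 3.
  m = 1101 → c = 0110100, weight = 3.
  m = 0011 → c = 1011110, weight = 5.
  m = 1011 → c = 0011010, weight = 3.
  m = 0111 → c = 0000110, weight = 2.
  m = 1111 → c = 1000010, weight = 2.
Tally weights:
  weight 0: 1 codewords.
  weight 2: 4 codewords.
  weight 3: 6 codewords.
  weight 4: 3 codewords.
  weight 5: 2 codewords.
Minimum distance d = smallest w > 0 with A_w > 0 = 2.
Sanity: Σ A_w = 16 = 2^4 = 16 ✓.


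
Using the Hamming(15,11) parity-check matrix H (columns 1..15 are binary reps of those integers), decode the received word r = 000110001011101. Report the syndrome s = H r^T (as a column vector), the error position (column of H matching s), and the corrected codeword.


s = (1, 1, 0, 1)^T, error position = 13, corrected codeword c = 000110001011001

Compute s = H r^T mod 2 one row at a time:
  s_1 = 0 + 1 + 0 + 1 + 1 + 1 + 0 + 1 = 5 ≡ 1 (mod 2).
  s_2 = 1 + 1 + 0 + 0 + 1 + 1 + 0 + 1 = 5 ≡ 1 (mod 2).
  s_3 = 0 + 0 + 0 + 0 + 0 + 1 + 0 + 1 = 2 ≡ 0 (mod 2).
  s_4 = 0 + 0 + 1 + 0 + 1 + 1 + 1 + 1 = 5 ≡ 1 (mod 2).
s = (1, 1, 0, 1)^T — this equals column 13 of H (binary 1101), so error is at position 13.
Correct: flip bit 13 of r = 000110001011101 to get c = 000110001011001.


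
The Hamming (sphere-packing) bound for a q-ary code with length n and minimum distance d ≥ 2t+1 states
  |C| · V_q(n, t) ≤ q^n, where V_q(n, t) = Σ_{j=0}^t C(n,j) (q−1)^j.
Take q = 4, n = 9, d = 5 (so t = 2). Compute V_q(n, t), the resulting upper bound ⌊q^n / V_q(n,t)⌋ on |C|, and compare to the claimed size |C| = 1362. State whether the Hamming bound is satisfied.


V_q(n, t) = 352, q^n = 262144, Hamming bound = 744, |C| = 1362 > bound (violated).

Step 1: Compute V_q(n, t) = Σ_{j=0}^2 C(n, j) (q−1)^j.
  j = 0: C(9,0)·(3)^0 = 1·1 = 1.
  j = 1: C(9,1)·(3)^1 = 9·3 = 27.
  j = 2: C(9,2)·(3)^2 = 36·9 = 324.
  V_q(n, t) = 1 + 27 + 324 = 352.
Step 2: q^n = 4^9 = 262144.
Step 3: Hamming bound ⌊q^n / V_q(n,t)⌋ = ⌊262144/352⌋ = 744.
Step 4: Compare |C| = 1362 to 744: violated.
The claimed |C| lies above the Hamming bound, so no 4-ary code of length 9 with d ≥ 5 can have 1362 codewords.


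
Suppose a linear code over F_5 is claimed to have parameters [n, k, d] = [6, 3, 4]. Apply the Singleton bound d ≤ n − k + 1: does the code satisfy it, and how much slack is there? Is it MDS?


Singleton RHS = n − k + 1 = 4, slack = 0, bound satisfied, MDS.

Singleton bound: d ≤ n − k + 1.
Here n = 6, k = 3, so n − k + 1 = 4.
Given d = 4, check d ≤ 4: YES.
Slack = (n − k + 1) − d = 0.
The code is MDS (slack = 0).
Description: the claimed parameters are [6, 3, 4]_5; such a code would be MDS (meets Singleton bound).


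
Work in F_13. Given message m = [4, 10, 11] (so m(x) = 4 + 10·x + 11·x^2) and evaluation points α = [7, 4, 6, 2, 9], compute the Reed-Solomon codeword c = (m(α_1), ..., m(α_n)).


c = [2, 12, 5, 3, 10]

Message polynomial: m(x) = 4 + 10·x + 11·x^2 (mod 13).
For each evaluation point α_i, compute m(α_i) mod 13:
  α_1 = 7: Horner steps 11 → 9 → 2, so m(7) = 2.
  α_2 = 4: Horner steps 11 → 2 → 12, so m(4) = 12.
  α_3 = 6: Horner steps 11 → 11 → 5, so m(6) = 5.
  α_4 = 2: Horner steps 11 → 6 → 3, so m(2) = 3.
  α_5 = 9: Horner steps 11 → 5 → 10, so m(9) = 10.
Codeword c = [2, 12, 5, 3, 10] ∈ F_13^5.


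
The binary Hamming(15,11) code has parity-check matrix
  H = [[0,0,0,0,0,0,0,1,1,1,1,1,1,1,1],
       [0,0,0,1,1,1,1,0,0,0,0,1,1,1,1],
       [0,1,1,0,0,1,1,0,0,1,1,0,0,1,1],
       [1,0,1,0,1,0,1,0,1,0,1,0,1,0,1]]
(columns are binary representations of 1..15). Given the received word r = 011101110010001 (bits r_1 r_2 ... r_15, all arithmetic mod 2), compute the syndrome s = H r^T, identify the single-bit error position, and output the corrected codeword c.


s = (1, 0, 0, 0)^T, error position = 8, corrected codeword c = 011101100010001

Compute s = H r^T mod 2 one row at a time:
  s_1 = 1 + 0 + 0 + 1 + 0 + 0 + 0 + 1 = 3 ≡ 1 (mod 2).
  s_2 = 1 + 0 + 1 + 1 + 0 + 0 + 0 + 1 = 4 ≡ 0 (mod 2).
  s_3 = 1 + 1 + 1 + 1 + 0 + 1 + 0 + 1 = 6 ≡ 0 (mod 2).
  s_4 = 0 + 1 + 0 + 1 + 0 + 1 + 0 + 1 = 4 ≡ 0 (mod 2).
s = (1, 0, 0, 0)^T — this equals column 8 of H (binary 1000), so error is at position 8.
Correct: flip bit 8 of r = 011101110010001 to get c = 011101100010001.


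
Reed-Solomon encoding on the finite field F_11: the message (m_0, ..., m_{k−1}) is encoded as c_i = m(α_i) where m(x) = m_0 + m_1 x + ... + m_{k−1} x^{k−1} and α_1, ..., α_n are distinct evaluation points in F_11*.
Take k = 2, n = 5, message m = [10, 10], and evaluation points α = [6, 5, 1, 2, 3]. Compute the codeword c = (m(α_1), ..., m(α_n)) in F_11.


c = [4, 5, 9, 8, 7]

Message polynomial: m(x) = 10 + 10·x (mod 11).
For each evaluation point α_i, compute m(α_i) mod 11:
  α_1 = 6: Horner steps 10 → 4, so m(6) = 4.
  α_2 = 5: Horner steps 10 → 5, so m(5) = 5.
  α_3 = 1: Horner steps 10 → 9, so m(1) = 9.
  α_4 = 2: Horner steps 10 → 8, so m(2) = 8.
  α_5 = 3: Horner steps 10 → 7, so m(3) = 7.
Codeword c = [4, 5, 9, 8, 7] ∈ F_11^5.


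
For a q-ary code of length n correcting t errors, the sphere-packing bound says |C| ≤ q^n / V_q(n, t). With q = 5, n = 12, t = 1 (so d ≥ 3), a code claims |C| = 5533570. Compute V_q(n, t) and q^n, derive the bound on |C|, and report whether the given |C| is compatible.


V_q(n, t) = 49, q^n = 244140625, Hamming bound = 4982461, |C| = 5533570 > bound (violated).

Step 1: Compute V_q(n, t) = Σ_{j=0}^1 C(n, j) (q−1)^j.
  j = 0: C(12,0)·(4)^0 = 1·1 = 1.
  j = 1: C(12,1)·(4)^1 = 12·4 = 48.
  V_q(n, t) = 1 + 48 = 49.
Step 2: q^n = 5^12 = 244140625.
Step 3: Hamming bound ⌊q^n / V_q(n,t)⌋ = ⌊244140625/49⌋ = 4982461.
Step 4: Compare |C| = 5533570 to 4982461: violated.
The claimed |C| lies above the Hamming bound, so no 5-ary code of length 12 with d ≥ 3 can have 5533570 codewords.


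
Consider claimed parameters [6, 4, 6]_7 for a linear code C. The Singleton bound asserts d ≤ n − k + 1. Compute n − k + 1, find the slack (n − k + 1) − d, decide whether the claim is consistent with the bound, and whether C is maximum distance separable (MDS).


Singleton RHS = n − k + 1 = 3, slack = -3, bound violated (no such code; not MDS).

Singleton bound: d ≤ n − k + 1.
Here n = 6, k = 4, so n − k + 1 = 3.
Given d = 6, check d ≤ 3: NO.
Slack = (n − k + 1) − d = -3.
The slack is negative: d = 6 exceeds n − k + 1 = 3 by 3, so the Singleton bound is violated and no linear [6, 4, 6]_7 code can exist. In particular it is not MDS (MDS requires d = n − k + 1 exactly).
Description: the claimed parameters are [6, 4, 6]_7; such a code would be impossible (violates the Singleton bound).


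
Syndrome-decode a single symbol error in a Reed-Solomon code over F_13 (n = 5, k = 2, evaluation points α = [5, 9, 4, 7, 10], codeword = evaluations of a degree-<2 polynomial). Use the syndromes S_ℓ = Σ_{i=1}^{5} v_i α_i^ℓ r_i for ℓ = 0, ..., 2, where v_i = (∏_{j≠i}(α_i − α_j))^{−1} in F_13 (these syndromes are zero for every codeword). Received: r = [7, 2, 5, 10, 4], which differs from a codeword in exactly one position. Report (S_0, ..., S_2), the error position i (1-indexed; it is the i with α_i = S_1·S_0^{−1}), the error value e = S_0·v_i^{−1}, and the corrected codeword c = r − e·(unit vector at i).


S = (9, 11, 12), error at position 4, error magnitude e = 12, c = [7, 2, 5, 11, 4].

Step 1: column multipliers v_i = (∏_{j≠i}(α_i − α_j))^{−1} mod 13.
  i = 1 (α = 5): (5−9)(5−4)(5−7)(5−10) = (−4)·1·(−2)·(−5) = −40 ≡ 12, so v_1 = 12^{−1} = 12 (mod 13).
  i = 2 (α = 9): (9−5)(9−4)(9−7)(9−10) = 4·5·2·(−1) = −40 ≡ 12, so v_2 = 12^{−1} = 12 (mod 13).
  i = 3 (α = 4): (4−5)(4−9)(4−7)(4−10) = (−1)·(−5)·(−3)·(−6) = 90 ≡ 12, so v_3 = 12^{−1} = 12 (mod 13).
  i = 4 (α = 7): (7−5)(7−9)(7−4)(7−10) = 2·(−2)·3·(−3) = 36 ≡ 10, so v_4 = 10^{−1} = 4 (mod 13).
  i = 5 (α = 10): (10−5)(10−9)(10−4)(10−7) = 5·1·6·3 = 90 ≡ 12, so v_5 = 12^{−1} = 12 (mod 13).
  v = [12, 12, 12, 4, 12].
Step 2: syndromes of r = [7, 2, 5, 10, 4] (all sums mod 13).
  S_0 = Σ v_i r_i = 12·7 + 12·2 + 12·5 + 4·10 + 12·4 = 256 ≡ 9.
  S_1 = Σ v_i α_i r_i = 12·5·7 + 12·9·2 + 12·4·5 + 4·7·10 + 12·10·4 = 1636 ≡ 11.
  α_i^2 mod 13 = [12, 3, 3, 10, 9].
  S_2 = Σ v_i α_i^2 r_i = 12·12·7 + 12·3·2 + 12·3·5 + 4·10·10 + 12·9·4 = 2092 ≡ 12.
  S = (9, 11, 12) ≠ 0, so r is not a codeword (an error is present).
Step 3: locate the error. For a single error e at position i, S_ℓ = v_i·e·α_i^ℓ, so α_err = S_1/S_0.
  S_0^{−1} = 9^{−1} = 3 (mod 13), so α_err = 11·3 = 33 ≡ 7 = α_4. Error position i = 4.
  Consistency check: S_2/S_1 = 12·6 = 72 ≡ 7 = α_err ✓ (single-error assumption holds).
Step 4: error magnitude e = S_0/v_4 = S_0·∏_{j≠4}(α_4 − α_j) = 9·10 = 90 ≡ 12 (mod 13).
Step 5: correct position 4: c_4 = r_4 − e = 10 − 12 ≡ 11 (mod 13). Hence c = [7, 2, 5, 11, 4].
  Check: interpolating c through the α_i gives m(x) = 10 + 2·x (degree < 2) with m(α_i) = c_i for every i, so c is indeed a codeword.


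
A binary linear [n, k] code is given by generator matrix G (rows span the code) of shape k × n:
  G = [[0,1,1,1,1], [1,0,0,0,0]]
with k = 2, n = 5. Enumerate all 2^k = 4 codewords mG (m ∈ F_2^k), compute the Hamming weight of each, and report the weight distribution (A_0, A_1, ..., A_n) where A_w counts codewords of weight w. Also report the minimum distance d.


Weight distribution: A_0 = 1, A_1 = 1, A_4 = 1, A_5 = 1. Minimum distance d = 1.

Enumerate all 2^2 = 4 messages m ∈ F_2^2.
For each, compute codeword c = mG in F_2^5, then tally its weight.
  m = 00 → c = 00000, weight = 0.
  m = 10 → c = 01111, weight = 4.
  m = 01 → c = 10000, weight = 1.
  m = 11 → c = 11111, weight = 5.
Tally weights:
  weight 0: 1 codewords.
  weight 1: 1 codewords.
  weight 4: 1 codewords.
  weight 5: 1 codewords.
Minimum distance d = smallest w > 0 with A_w > 0 = 1.
Sanity: Σ A_w = 4 = 2^2 = 4 ✓.


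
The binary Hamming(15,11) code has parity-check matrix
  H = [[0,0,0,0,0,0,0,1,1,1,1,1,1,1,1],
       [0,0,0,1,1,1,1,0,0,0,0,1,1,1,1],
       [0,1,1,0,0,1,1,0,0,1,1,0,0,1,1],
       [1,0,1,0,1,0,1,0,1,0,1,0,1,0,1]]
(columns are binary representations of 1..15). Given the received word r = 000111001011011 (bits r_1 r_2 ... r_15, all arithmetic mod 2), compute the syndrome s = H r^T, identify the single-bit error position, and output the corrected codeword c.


s = (1, 0, 0, 0)^T, error position = 8, corrected codeword c = 000111011011011

Compute s = H r^T mod 2 one row at a time:
  s_1 = 0 + 1 + 0 + 1 + 1 + 0 + 1 + 1 = 5 ≡ 1 (mod 2).
  s_2 = 1 + 1 + 1 + 0 + 1 + 0 + 1 + 1 = 6 ≡ 0 (mod 2).
  s_3 = 0 + 0 + 1 + 0 + 0 + 1 + 1 + 1 = 4 ≡ 0 (mod 2).
  s_4 = 0 + 0 + 1 + 0 + 1 + 1 + 0 + 1 = 4 ≡ 0 (mod 2).
s = (1, 0, 0, 0)^T — this equals column 8 of H (binary 1000), so error is at position 8.
Correct: flip bit 8 of r = 000111001011011 to get c = 000111011011011.


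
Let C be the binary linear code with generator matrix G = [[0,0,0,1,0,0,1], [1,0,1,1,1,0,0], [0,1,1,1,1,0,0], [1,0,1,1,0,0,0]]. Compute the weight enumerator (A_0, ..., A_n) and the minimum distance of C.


Weight distribution: A_0 = 1, A_1 = 1, A_2 = 2, A_3 = 6, A_4 = 5, A_5 = 1. Minimum distance d = 1.

Enumerate all 2^4 = 16 messages m ∈ F_2^4.
For each, compute codeword c = mG in F_2^7, then tally its weight.
  m = 0000 → c = 0000000, weight = 0.
  m = 1000 → c = 0001001, weight = 2.
  m = 0100 → c = 1011100, weight = 4.
  m = 1100 → c = 1010101, weight = 4.
  m = 0010 → c = 0111100, weight = 4.
  m = 1010 → c = 0110101, weight = 4.
  m = 0110 → c = 1100000, weight = 2.
  m = 1110 → c = 1101001, weight = 4.
  m = 0001 → c = 1011000, weight = 3.
  m = 1001 → c = 1010001, weight = 3.
  m = 0101 → c = 0000100, weight = 1.
  m = 1101 → c = 0001101, weight = 3.
  m = 0011 → c = 1100100, weight = 3.
  m = 1011 → c = 1101101, weight = 5.
  m = 0111 → c = 0111000, weight = 3.
  m = 1111 → c = 0110001, weight = 3.
Tally weights:
  weight 0: 1 codewords.
  weight 1: 1 codewords.
  weight 2: 2 codewords.
  weight 3: 6 codewords.
  weight 4: 5 codewords.
  weight 5: 1 codewords.
Minimum distance d = smallest w > 0 with A_w > 0 = 1.
Sanity: Σ A_w = 16 = 2^4 = 16 ✓.


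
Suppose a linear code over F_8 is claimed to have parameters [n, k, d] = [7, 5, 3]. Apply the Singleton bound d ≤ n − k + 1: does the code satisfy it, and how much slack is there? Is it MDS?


Singleton RHS = n − k + 1 = 3, slack = 0, bound satisfied, MDS.

Singleton bound: d ≤ n − k + 1.
Here n = 7, k = 5, so n − k + 1 = 3.
Given d = 3, check d ≤ 3: YES.
Slack = (n − k + 1) − d = 0.
The code is MDS (slack = 0).
Description: the claimed parameters are [7, 5, 3]_8; such a code would be MDS (meets Singleton bound).


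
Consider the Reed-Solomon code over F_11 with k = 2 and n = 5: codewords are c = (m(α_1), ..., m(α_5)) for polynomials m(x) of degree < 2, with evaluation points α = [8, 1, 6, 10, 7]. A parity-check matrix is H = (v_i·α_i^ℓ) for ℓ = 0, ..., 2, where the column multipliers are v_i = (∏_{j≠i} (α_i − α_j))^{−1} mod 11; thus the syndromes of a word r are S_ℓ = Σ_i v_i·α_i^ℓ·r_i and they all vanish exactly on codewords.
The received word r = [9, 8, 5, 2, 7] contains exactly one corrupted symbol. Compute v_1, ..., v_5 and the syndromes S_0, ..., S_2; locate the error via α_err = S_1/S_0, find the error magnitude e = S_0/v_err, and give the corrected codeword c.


S = (10, 10, 10), error at position 2, error magnitude e = 2, c = [9, 6, 5, 2, 7].

Step 1: column multipliers v_i = (∏_{j≠i}(α_i − α_j))^{−1} mod 11.
  i = 1 (α = 8): (8−1)(8−6)(8−10)(8−7) = 7·2·(−2)·1 = −28 ≡ 5, so v_1 = 5^{−1} = 9 (mod 11).
  i = 2 (α = 1): (1−8)(1−6)(1−10)(1−7) = (−7)·(−5)·(−9)·(−6) = 1890 ≡ 9, so v_2 = 9^{−1} = 5 (mod 11).
  i = 3 (α = 6): (6−8)(6−1)(6−10)(6−7) = (−2)·5·(−4)·(−1) = −40 ≡ 4, so v_3 = 4^{−1} = 3 (mod 11).
  i = 4 (α = 10): (10−8)(10−1)(10−6)(10−7) = 2·9·4·3 = 216 ≡ 7, so v_4 = 7^{−1} = 8 (mod 11).
  i = 5 (α = 7): (7−8)(7−1)(7−6)(7−10) = (−1)·6·1·(−3) = 18 ≡ 7, so v_5 = 7^{−1} = 8 (mod 11).
  v = [9, 5, 3, 8, 8].
Step 2: syndromes of r = [9, 8, 5, 2, 7] (all sums mod 11).
  S_0 = Σ v_i r_i = 9·9 + 5·8 + 3·5 + 8·2 + 8·7 = 208 ≡ 10.
  S_1 = Σ v_i α_i r_i = 9·8·9 + 5·1·8 + 3·6·5 + 8·10·2 + 8·7·7 = 1330 ≡ 10.
  α_i^2 mod 11 = [9, 1, 3, 1, 5].
  S_2 = Σ v_i α_i^2 r_i = 9·9·9 + 5·1·8 + 3·3·5 + 8·1·2 + 8·5·7 = 1110 ≡ 10.
  S = (10, 10, 10) ≠ 0, so r is not a codeword (an error is present).
Step 3: locate the error. For a single error e at position i, S_ℓ = v_i·e·α_i^ℓ, so α_err = S_1/S_0.
  S_0^{−1} = 10^{−1} = 10 (mod 11), so α_err = 10·10 = 100 ≡ 1 = α_2. Error position i = 2.
  Consistency check: S_2/S_1 = 10·10 = 100 ≡ 1 = α_err ✓ (single-error assumption holds).
Step 4: error magnitude e = S_0/v_2 = S_0·∏_{j≠2}(α_2 − α_j) = 10·9 = 90 ≡ 2 (mod 11).
Step 5: correct position 2: c_2 = r_2 − e = 8 − 2 ≡ 6 (mod 11). Hence c = [9, 6, 5, 2, 7].
  Check: interpolating c through the α_i gives m(x) = 4 + 2·x (degree < 2) with m(α_i) = c_i for every i, so c is indeed a codeword.


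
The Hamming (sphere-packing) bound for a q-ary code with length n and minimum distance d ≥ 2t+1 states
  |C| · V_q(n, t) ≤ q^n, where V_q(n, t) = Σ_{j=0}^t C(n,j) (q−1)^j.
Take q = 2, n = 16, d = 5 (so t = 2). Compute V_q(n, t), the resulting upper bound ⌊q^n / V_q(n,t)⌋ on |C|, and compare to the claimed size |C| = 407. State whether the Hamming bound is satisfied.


V_q(n, t) = 137, q^n = 65536, Hamming bound = 478, |C| = 407 ≤ bound (satisfied).

Step 1: Compute V_q(n, t) = Σ_{j=0}^2 C(n, j) (q−1)^j.
  j = 0: C(16,0)·(1)^0 = 1·1 = 1.
  j = 1: C(16,1)·(1)^1 = 16·1 = 16.
  j = 2: C(16,2)·(1)^2 = 120·1 = 120.
  V_q(n, t) = 1 + 16 + 120 = 137.
Step 2: q^n = 2^16 = 65536.
Step 3: Hamming bound ⌊q^n / V_q(n,t)⌋ = ⌊65536/137⌋ = 478.
Step 4: Compare |C| = 407 to 478: satisfied.
The claimed |C| lies below the Hamming bound.


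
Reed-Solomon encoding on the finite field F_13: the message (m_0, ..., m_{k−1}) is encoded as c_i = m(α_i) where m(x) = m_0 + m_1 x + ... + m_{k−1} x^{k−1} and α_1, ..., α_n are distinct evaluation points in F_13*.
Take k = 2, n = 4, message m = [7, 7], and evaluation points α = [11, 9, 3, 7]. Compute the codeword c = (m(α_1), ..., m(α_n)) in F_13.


c = [6, 5, 2, 4]

Message polynomial: m(x) = 7 + 7·x (mod 13).
For each evaluation point α_i, compute m(α_i) mod 13:
  α_1 = 11: Horner steps 7 → 6, so m(11) = 6.
  α_2 = 9: Horner steps 7 → 5, so m(9) = 5.
  α_3 = 3: Horner steps 7 → 2, so m(3) = 2.
  α_4 = 7: Horner steps 7 → 4, so m(7) = 4.
Codeword c = [6, 5, 2, 4] ∈ F_13^4.


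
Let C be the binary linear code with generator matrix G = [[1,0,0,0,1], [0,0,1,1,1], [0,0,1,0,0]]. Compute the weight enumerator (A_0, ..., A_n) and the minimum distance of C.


Weight distribution: A_0 = 1, A_1 = 1, A_2 = 3, A_3 = 3. Minimum distance d = 1.

Enumerate all 2^3 = 8 messages m ∈ F_2^3.
For each, compute codeword c = mG in F_2^5, then tally its weight.
  m = 000 → c = 00000, weight = 0.
  m = 100 → c = 10001, weight = 2.
  m = 010 → c = 00111, weight = 3.
  m = 110 → c = 10110, weight = 3.
  m = 001 → c = 00100, weight = 1.
  m = 101 → c = 10101, weight = 3.
  m = 011 → c = 00011, weight = 2.
  m = 111 → c = 10010, weight = 2.
Tally weights:
  weight 0: 1 codewords.
  weight 1: 1 codewords.
  weight 2: 3 codewords.
  weight 3: 3 codewords.
Minimum distance d = smallest w > 0 with A_w > 0 = 1.
Sanity: Σ A_w = 8 = 2^3 = 8 ✓.


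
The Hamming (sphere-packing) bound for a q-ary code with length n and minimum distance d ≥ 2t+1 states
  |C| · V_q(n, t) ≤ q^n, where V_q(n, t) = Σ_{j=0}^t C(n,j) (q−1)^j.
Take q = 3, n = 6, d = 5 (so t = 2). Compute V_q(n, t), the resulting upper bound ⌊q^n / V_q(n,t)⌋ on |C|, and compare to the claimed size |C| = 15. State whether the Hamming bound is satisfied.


V_q(n, t) = 73, q^n = 729, Hamming bound = 9, |C| = 15 > bound (violated).

Step 1: Compute V_q(n, t) = Σ_{j=0}^2 C(n, j) (q−1)^j.
  j = 0: C(6,0)·(2)^0 = 1·1 = 1.
  j = 1: C(6,1)·(2)^1 = 6·2 = 12.
  j = 2: C(6,2)·(2)^2 = 15·4 = 60.
  V_q(n, t) = 1 + 12 + 60 = 73.
Step 2: q^n = 3^6 = 729.
Step 3: Hamming bound ⌊q^n / V_q(n,t)⌋ = ⌊729/73⌋ = 9.
Step 4: Compare |C| = 15 to 9: violated.
The claimed |C| lies above the Hamming bound, so no 3-ary code of length 6 with d ≥ 5 can have 15 codewords.
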